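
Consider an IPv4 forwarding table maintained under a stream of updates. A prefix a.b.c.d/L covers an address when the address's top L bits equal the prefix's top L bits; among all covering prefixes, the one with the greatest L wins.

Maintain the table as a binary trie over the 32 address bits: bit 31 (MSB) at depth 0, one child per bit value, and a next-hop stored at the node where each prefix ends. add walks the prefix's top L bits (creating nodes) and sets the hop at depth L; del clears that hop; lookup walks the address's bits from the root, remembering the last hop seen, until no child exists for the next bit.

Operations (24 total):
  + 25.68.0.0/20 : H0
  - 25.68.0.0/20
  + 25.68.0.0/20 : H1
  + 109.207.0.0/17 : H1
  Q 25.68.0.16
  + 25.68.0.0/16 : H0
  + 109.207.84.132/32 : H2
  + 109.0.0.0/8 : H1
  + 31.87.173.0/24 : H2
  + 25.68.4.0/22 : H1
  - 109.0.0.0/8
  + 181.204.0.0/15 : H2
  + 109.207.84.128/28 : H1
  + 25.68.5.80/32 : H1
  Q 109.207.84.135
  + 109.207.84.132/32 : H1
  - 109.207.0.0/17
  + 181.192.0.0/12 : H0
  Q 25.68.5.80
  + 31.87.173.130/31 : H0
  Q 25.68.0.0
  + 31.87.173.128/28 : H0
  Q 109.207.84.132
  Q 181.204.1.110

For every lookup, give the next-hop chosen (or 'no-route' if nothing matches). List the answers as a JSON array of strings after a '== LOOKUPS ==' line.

Apply in order:
  + 25.68.0.0/20 (H0) depth=20
  del 25.68.0.0/20 (clear depth 20)
  + 25.68.0.0/20 (H1) depth=20
  + 109.207.0.0/17 (H1) depth=17
  Q 25.68.0.16: descend 00011001010001000000 ; hops seen [H1] ; pick H1
  + 25.68.0.0/16 (H0) depth=16
  + 109.207.84.132/32 (H2) depth=32
  + 109.0.0.0/8 (H1) depth=8
  + 31.87.173.0/24 (H2) depth=24
  + 25.68.4.0/22 (H1) depth=22
  del 109.0.0.0/8 (clear depth 8)
  + 181.204.0.0/15 (H2) depth=15
  + 109.207.84.128/28 (H1) depth=28
  + 25.68.5.80/32 (H1) depth=32
  Q 109.207.84.135: descend 011011011100111101010100100001 ; hops seen [H1,H1] ; pick H1
  + 109.207.84.132/32 (H1) depth=32
  del 109.207.0.0/17 (clear depth 17)
  + 181.192.0.0/12 (H0) depth=12
  Q 25.68.5.80: descend 00011001010001000000010101010000 ; hops seen [H0,H1,H1,H1] ; pick H1
  + 31.87.173.130/31 (H0) depth=31
  Q 25.68.0.0: descend 000110010100010000000 ; hops seen [H0,H1] ; pick H1
  + 31.87.173.128/28 (H0) depth=28
  Q 109.207.84.132: descend 01101101110011110101010010000100 ; hops seen [H1,H1] ; pick H1
  Q 181.204.1.110: descend 101101011100110 ; hops seen [H0,H2] ; pick H2

== LOOKUPS ==
["H1","H1","H1","H1","H1","H2"]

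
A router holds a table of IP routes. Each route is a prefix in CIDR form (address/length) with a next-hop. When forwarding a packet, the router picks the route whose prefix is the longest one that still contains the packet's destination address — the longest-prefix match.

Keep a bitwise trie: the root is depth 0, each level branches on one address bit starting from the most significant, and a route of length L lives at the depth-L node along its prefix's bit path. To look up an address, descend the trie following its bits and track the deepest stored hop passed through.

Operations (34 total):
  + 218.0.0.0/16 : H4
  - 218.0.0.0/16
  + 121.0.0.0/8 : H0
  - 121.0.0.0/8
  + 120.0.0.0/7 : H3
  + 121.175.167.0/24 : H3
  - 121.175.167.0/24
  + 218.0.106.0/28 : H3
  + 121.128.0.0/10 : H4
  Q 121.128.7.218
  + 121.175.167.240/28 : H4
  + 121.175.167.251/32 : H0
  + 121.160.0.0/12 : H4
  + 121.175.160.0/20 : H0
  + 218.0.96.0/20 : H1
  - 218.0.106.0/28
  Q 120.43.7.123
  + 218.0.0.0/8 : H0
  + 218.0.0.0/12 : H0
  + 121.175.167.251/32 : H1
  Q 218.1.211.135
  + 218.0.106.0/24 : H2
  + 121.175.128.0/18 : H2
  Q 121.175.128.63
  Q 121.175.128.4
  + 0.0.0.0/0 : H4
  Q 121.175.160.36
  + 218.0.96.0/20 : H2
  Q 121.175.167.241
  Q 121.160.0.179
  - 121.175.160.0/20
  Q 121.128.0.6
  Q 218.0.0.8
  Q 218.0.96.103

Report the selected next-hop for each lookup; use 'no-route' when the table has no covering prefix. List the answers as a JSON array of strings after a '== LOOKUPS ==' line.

Process each operation:
  + 218.0.0.0/16 (H4) depth=16
  - 218.0.0.0/16 clear@16
  + 121.0.0.0/8 (H0) depth=8
  - 121.0.0.0/8 clear@8
  + 120.0.0.0/7 (H3) depth=7
  + 121.175.167.0/24 (H3) depth=24
  - 121.175.167.0/24 clear@24
  + 218.0.106.0/28 (H3) depth=28
  + 121.128.0.0/10 (H4) depth=10
  lookup 121.128.7.218: bits 0111100110 walk d0:-→d1:-→d2:-→d3:-→d4:-→d5:-→d6:-→d7:H3→d8:-→d9:-→d10:H4 -> H4
  + 121.175.167.240/28 (H4) depth=28
  + 121.175.167.251/32 (H0) depth=32
  + 121.160.0.0/12 (H4) depth=12
  + 121.175.160.0/20 (H0) depth=20
  + 218.0.96.0/20 (H1) depth=20
  - 218.0.106.0/28 clear@28
  lookup 120.43.7.123: bits 0111100 walk d0:-→d1:-→d2:-→d3:-→d4:-→d5:-→d6:-→d7:H3 -> H3
  + 218.0.0.0/8 (H0) depth=8
  + 218.0.0.0/12 (H0) depth=12
  + 121.175.167.251/32 (H1) depth=32
  lookup 218.1.211.135: bits 110110100000000 walk d0:-→d1:-→d2:-→d3:-→d4:-→d5:-→d6:-→d7:-→d8:H0→d9:-→d10:-→d11:-→d12:H0→d13:-→d14:-→d15:- -> H0
  + 218.0.106.0/24 (H2) depth=24
  + 121.175.128.0/18 (H2) depth=18
  lookup 121.175.128.63: bits 011110011010111110 walk d0:-→d1:-→d2:-→d3:-→d4:-→d5:-→d6:-→d7:H3→d8:-→d9:-→d10:H4→d11:-→d12:H4→d13:-→d14:-→d15:-→d16:-→d17:-→d18:H2 -> H2
  lookup 121.175.128.4: bits 011110011010111110 walk d0:-→d1:-→d2:-→d3:-→d4:-→d5:-→d6:-→d7:H3→d8:-→d9:-→d10:H4→d11:-→d12:H4→d13:-→d14:-→d15:-→d16:-→d17:-→d18:H2 -> H2
  + 0.0.0.0/0 (H4) depth=0
  lookup 121.175.160.36: bits 011110011010111110100 walk d0:H4→d1:-→d2:-→d3:-→d4:-→d5:-→d6:-→d7:H3→d8:-→d9:-→d10:H4→d11:-→d12:H4→d13:-→d14:-→d15:-→d16:-→d17:-→d18:H2→d19:-→d20:H0→d21:- -> H0
  + 218.0.96.0/20 (H2) depth=20
  lookup 121.175.167.241: bits 0111100110101111101001111111 walk d0:H4→d1:-→d2:-→d3:-→d4:-→d5:-→d6:-→d7:H3→d8:-→d9:-→d10:H4→d11:-→d12:H4→d13:-→d14:-→d15:-→d16:-→d17:-→d18:H2→d19:-→d20:H0→d21:-→d22:-→d23:-→d24:-→d25:-→d26:-→d27:-→d28:H4 -> H4
  lookup 121.160.0.179: bits 011110011010 walk d0:H4→d1:-→d2:-→d3:-→d4:-→d5:-→d6:-→d7:H3→d8:-→d9:-→d10:H4→d11:-→d12:H4 -> H4
  - 121.175.160.0/20 clear@20
  lookup 121.128.0.6: bits 0111100110 walk d0:H4→d1:-→d2:-→d3:-→d4:-→d5:-→d6:-→d7:H3→d8:-→d9:-→d10:H4 -> H4
  lookup 218.0.0.8: bits 11011010000000000 walk d0:H4→d1:-→d2:-→d3:-→d4:-→d5:-→d6:-→d7:-→d8:H0→d9:-→d10:-→d11:-→d12:H0→d13:-→d14:-→d15:-→d16:-→d17:- -> H0
  lookup 218.0.96.103: bits 11011010000000000110 walk d0:H4→d1:-→d2:-→d3:-→d4:-→d5:-→d6:-→d7:-→d8:H0→d9:-→d10:-→d11:-→d12:H0→d13:-→d14:-→d15:-→d16:-→d17:-→d18:-→d19:-→d20:H2 -> H2

== LOOKUPS ==
["H4","H3","H0","H2","H2","H0","H4","H4","H4","H0","H2"]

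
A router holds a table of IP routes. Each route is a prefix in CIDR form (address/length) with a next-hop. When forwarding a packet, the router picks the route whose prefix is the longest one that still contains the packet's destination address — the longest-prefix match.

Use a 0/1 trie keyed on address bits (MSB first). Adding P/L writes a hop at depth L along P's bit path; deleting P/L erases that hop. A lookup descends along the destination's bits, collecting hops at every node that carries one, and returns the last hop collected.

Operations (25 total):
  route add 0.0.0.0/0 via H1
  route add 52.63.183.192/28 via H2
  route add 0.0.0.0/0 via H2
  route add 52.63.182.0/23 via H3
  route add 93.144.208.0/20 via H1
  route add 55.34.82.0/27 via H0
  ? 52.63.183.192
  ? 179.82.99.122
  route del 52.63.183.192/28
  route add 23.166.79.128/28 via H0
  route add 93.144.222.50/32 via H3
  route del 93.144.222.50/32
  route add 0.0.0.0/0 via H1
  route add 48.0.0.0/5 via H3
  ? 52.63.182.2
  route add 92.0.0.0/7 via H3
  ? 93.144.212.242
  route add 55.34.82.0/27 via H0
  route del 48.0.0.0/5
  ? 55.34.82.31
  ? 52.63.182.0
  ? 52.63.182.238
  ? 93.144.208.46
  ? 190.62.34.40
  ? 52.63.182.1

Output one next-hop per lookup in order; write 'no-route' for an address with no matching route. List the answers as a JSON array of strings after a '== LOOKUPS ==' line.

Process each operation:
  + 0.0.0.0/0 (H1) depth=0
  + 52.63.183.192/28 (H2) depth=28
  + 0.0.0.0/0 (H2) depth=0
  + 52.63.182.0/23 (H3) depth=23
  + 93.144.208.0/20 (H1) depth=20
  + 55.34.82.0/27 (H0) depth=27
  ? 52.63.183.192  path d0:H2→d1:-→d2:-→d3:-→d4:-→d5:-→d6:-→d7:-→d8:-→d9:-→d10:-→d11:-→d12:-→d13:-→d14:-→d15:-→d16:-→d17:-→d18:-→d19:-→d20:-→d21:-→d22:-→d23:H3→d24:-→d25:-→d26:-→d27:-→d28:H2  best=H2
  ? 179.82.99.122  path d0:H2  best=H2
  - 52.63.183.192/28 clear@28
  + 23.166.79.128/28 (H0) depth=28
  + 93.144.222.50/32 (H3) depth=32
  - 93.144.222.50/32 clear@32
  + 0.0.0.0/0 (H1) depth=0
  + 48.0.0.0/5 (H3) depth=5
  ? 52.63.182.2  path d0:H1→d1:-→d2:-→d3:-→d4:-→d5:H3→d6:-→d7:-→d8:-→d9:-→d10:-→d11:-→d12:-→d13:-→d14:-→d15:-→d16:-→d17:-→d18:-→d19:-→d20:-→d21:-→d22:-→d23:H3  best=H3
  + 92.0.0.0/7 (H3) depth=7
  ? 93.144.212.242  path d0:H1→d1:-→d2:-→d3:-→d4:-→d5:-→d6:-→d7:H3→d8:-→d9:-→d10:-→d11:-→d12:-→d13:-→d14:-→d15:-→d16:-→d17:-→d18:-→d19:-→d20:H1  best=H1
  + 55.34.82.0/27 (H0) depth=27
  - 48.0.0.0/5 clear@5
  ? 55.34.82.31  path d0:H1→d1:-→d2:-→d3:-→d4:-→d5:-→d6:-→d7:-→d8:-→d9:-→d10:-→d11:-→d12:-→d13:-→d14:-→d15:-→d16:-→d17:-→d18:-→d19:-→d20:-→d21:-→d22:-→d23:-→d24:-→d25:-→d26:-→d27:H0  best=H0
  ? 52.63.182.0  path d0:H1→d1:-→d2:-→d3:-→d4:-→d5:-→d6:-→d7:-→d8:-→d9:-→d10:-→d11:-→d12:-→d13:-→d14:-→d15:-→d16:-→d17:-→d18:-→d19:-→d20:-→d21:-→d22:-→d23:H3  best=H3
  ? 52.63.182.238  path d0:H1→d1:-→d2:-→d3:-→d4:-→d5:-→d6:-→d7:-→d8:-→d9:-→d10:-→d11:-→d12:-→d13:-→d14:-→d15:-→d16:-→d17:-→d18:-→d19:-→d20:-→d21:-→d22:-→d23:H3  best=H3
  ? 93.144.208.46  path d0:H1→d1:-→d2:-→d3:-→d4:-→d5:-→d6:-→d7:H3→d8:-→d9:-→d10:-→d11:-→d12:-→d13:-→d14:-→d15:-→d16:-→d17:-→d18:-→d19:-→d20:H1  best=H1
  ? 190.62.34.40  path d0:H1  best=H1
  ? 52.63.182.1  path d0:H1→d1:-→d2:-→d3:-→d4:-→d5:-→d6:-→d7:-→d8:-→d9:-→d10:-→d11:-→d12:-→d13:-→d14:-→d15:-→d16:-→d17:-→d18:-→d19:-→d20:-→d21:-→d22:-→d23:H3  best=H3

== LOOKUPS ==
["H2","H2","H3","H1","H0","H3","H3","H1","H1","H3"]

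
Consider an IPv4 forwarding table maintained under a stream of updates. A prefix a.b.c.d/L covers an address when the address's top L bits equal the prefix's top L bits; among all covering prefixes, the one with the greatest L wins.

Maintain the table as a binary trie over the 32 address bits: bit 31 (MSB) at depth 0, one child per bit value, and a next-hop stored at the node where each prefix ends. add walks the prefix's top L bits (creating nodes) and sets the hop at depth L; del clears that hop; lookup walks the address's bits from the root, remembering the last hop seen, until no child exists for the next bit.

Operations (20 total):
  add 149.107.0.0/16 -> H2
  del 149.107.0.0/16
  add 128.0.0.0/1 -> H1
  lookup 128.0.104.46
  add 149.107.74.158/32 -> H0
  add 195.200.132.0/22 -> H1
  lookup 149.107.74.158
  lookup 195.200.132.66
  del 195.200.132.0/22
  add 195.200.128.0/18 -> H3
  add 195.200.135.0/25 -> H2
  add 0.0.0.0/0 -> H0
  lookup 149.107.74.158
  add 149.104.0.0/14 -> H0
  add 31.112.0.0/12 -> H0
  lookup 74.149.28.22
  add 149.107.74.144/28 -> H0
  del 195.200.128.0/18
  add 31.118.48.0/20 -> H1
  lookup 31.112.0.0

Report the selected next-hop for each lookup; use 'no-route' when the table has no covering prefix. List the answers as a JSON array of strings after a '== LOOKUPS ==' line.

Process each operation:
  add 149.107.0.0/16 -> H2 at depth 16
  - 149.107.0.0/16 clear@16
  add 128.0.0.0/1 -> H1 at depth 1
  Q 128.0.104.46: descend 100 ; hops seen [H1] ; pick H1
  add 149.107.74.158/32 -> H0 at depth 32
  add 195.200.132.0/22 -> H1 at depth 22
  Q 149.107.74.158: descend 10010101011010110100101010011110 ; hops seen [H1,H0] ; pick H0
  Q 195.200.132.66: descend 1100001111001000100001 ; hops seen [H1,H1] ; pick H1
  - 195.200.132.0/22 clear@22
  add 195.200.128.0/18 -> H3 at depth 18
  add 195.200.135.0/25 -> H2 at depth 25
  add 0.0.0.0/0 -> H0 at depth 0
  Q 149.107.74.158: descend 10010101011010110100101010011110 ; hops seen [H0,H1,H0] ; pick H0
  add 149.104.0.0/14 -> H0 at depth 14
  add 31.112.0.0/12 -> H0 at depth 12
  Q 74.149.28.22: descend 0 ; hops seen [H0] ; pick H0
  add 149.107.74.144/28 -> H0 at depth 28
  - 195.200.128.0/18 clear@18
  add 31.118.48.0/20 -> H1 at depth 20
  Q 31.112.0.0: descend 0001111101110 ; hops seen [H0,H0] ; pick H0

== LOOKUPS ==
["H1","H0","H1","H0","H0","H0"]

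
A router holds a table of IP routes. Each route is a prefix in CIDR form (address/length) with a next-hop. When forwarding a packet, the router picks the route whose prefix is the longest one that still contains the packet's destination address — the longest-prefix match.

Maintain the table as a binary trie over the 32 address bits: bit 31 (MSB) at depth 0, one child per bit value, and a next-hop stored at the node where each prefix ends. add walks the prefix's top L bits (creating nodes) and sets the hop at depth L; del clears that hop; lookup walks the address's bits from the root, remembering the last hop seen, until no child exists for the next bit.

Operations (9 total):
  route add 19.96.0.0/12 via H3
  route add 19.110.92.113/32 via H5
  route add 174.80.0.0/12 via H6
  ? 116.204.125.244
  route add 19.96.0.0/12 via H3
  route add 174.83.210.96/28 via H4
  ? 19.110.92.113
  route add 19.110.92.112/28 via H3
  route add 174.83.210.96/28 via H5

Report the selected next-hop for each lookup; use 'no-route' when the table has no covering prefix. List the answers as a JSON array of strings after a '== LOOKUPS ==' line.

Trace:
  add 19.96.0.0/12 -> H3 at depth 12
  add 19.110.92.113/32 -> H5 at depth 32
  add 174.80.0.0/12 -> H6 at depth 12
  ? 116.204.125.244  path d0:-→d1:-  best=no-route
  add 19.96.0.0/12 -> H3 at depth 12
  add 174.83.210.96/28 -> H4 at depth 28
  ? 19.110.92.113  path d0:-→d1:-→d2:-→d3:-→d4:-→d5:-→d6:-→d7:-→d8:-→d9:-→d10:-→d11:-→d12:H3→d13:-→d14:-→d15:-→d16:-→d17:-→d18:-→d19:-→d20:-→d21:-→d22:-→d23:-→d24:-→d25:-→d26:-→d27:-→d28:-→d29:-→d30:-→d31:-→d32:H5  best=H5
  add 19.110.92.112/28 -> H3 at depth 28
  add 174.83.210.96/28 -> H5 at depth 28

== LOOKUPS ==
["no-route","H5"]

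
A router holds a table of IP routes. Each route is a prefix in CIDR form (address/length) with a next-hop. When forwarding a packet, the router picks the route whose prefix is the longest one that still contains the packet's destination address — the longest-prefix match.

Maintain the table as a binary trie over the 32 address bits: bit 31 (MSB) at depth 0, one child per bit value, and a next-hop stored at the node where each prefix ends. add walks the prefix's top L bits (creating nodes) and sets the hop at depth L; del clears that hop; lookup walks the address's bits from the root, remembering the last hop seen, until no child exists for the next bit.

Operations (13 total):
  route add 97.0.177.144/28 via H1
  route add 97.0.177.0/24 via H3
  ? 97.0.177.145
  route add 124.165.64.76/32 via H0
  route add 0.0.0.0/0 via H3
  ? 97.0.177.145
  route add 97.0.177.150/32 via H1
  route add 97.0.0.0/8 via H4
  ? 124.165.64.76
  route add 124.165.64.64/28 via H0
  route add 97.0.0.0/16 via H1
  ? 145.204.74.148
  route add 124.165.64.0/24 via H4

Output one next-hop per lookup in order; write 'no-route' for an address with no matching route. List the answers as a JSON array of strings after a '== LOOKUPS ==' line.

Apply in order:
  add 97.0.177.144/28 -> H1 at depth 28
  add 97.0.177.0/24 -> H3 at depth 24
  ? 97.0.177.145  path d0:-→d1:-→d2:-→d3:-→d4:-→d5:-→d6:-→d7:-→d8:-→d9:-→d10:-→d11:-→d12:-→d13:-→d14:-→d15:-→d16:-→d17:-→d18:-→d19:-→d20:-→d21:-→d22:-→d23:-→d24:H3→d25:-→d26:-→d27:-→d28:H1  best=H1
  add 124.165.64.76/32 -> H0 at depth 32
  add 0.0.0.0/0 -> H3 at depth 0
  ? 97.0.177.145  path d0:H3→d1:-→d2:-→d3:-→d4:-→d5:-→d6:-→d7:-→d8:-→d9:-→d10:-→d11:-→d12:-→d13:-→d14:-→d15:-→d16:-→d17:-→d18:-→d19:-→d20:-→d21:-→d22:-→d23:-→d24:H3→d25:-→d26:-→d27:-→d28:H1  best=H1
  add 97.0.177.150/32 -> H1 at depth 32
  add 97.0.0.0/8 -> H4 at depth 8
  ? 124.165.64.76  path d0:H3→d1:-→d2:-→d3:-→d4:-→d5:-→d6:-→d7:-→d8:-→d9:-→d10:-→d11:-→d12:-→d13:-→d14:-→d15:-→d16:-→d17:-→d18:-→d19:-→d20:-→d21:-→d22:-→d23:-→d24:-→d25:-→d26:-→d27:-→d28:-→d29:-→d30:-→d31:-→d32:H0  best=H0
  add 124.165.64.64/28 -> H0 at depth 28
  add 97.0.0.0/16 -> H1 at depth 16
  ? 145.204.74.148  path d0:H3  best=H3
  add 124.165.64.0/24 -> H4 at depth 24

== LOOKUPS ==
["H1","H1","H0","H3"]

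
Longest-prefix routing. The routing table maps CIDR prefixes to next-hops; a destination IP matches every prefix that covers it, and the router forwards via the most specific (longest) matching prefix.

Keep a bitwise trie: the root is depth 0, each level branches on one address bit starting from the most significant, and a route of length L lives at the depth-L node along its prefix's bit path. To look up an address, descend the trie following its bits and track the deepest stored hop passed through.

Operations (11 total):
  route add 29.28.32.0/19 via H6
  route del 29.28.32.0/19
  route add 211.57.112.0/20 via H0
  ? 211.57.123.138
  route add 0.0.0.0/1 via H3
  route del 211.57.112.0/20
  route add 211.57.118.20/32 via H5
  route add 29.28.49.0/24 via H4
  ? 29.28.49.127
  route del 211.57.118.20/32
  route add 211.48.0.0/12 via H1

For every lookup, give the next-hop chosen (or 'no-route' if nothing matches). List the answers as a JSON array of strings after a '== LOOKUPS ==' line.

Apply in order:
  add 29.28.32.0/19 -> H6 at depth 19
  del 29.28.32.0/19 (clear depth 19)
  add 211.57.112.0/20 -> H0 at depth 20
  lookup 211.57.123.138: bits 11010011001110010111 walk d0:-→d1:-→d2:-→d3:-→d4:-→d5:-→d6:-→d7:-→d8:-→d9:-→d10:-→d11:-→d12:-→d13:-→d14:-→d15:-→d16:-→d17:-→d18:-→d19:-→d20:H0 -> H0
  add 0.0.0.0/1 -> H3 at depth 1
  del 211.57.112.0/20 (clear depth 20)
  add 211.57.118.20/32 -> H5 at depth 32
  add 29.28.49.0/24 -> H4 at depth 24
  lookup 29.28.49.127: bits 000111010001110000110001 walk d0:-→d1:H3→d2:-→d3:-→d4:-→d5:-→d6:-→d7:-→d8:-→d9:-→d10:-→d11:-→d12:-→d13:-→d14:-→d15:-→d16:-→d17:-→d18:-→d19:-→d20:-→d21:-→d22:-→d23:-→d24:H4 -> H4
  del 211.57.118.20/32 (clear depth 32)
  add 211.48.0.0/12 -> H1 at depth 12

== LOOKUPS ==
["H0","H4"]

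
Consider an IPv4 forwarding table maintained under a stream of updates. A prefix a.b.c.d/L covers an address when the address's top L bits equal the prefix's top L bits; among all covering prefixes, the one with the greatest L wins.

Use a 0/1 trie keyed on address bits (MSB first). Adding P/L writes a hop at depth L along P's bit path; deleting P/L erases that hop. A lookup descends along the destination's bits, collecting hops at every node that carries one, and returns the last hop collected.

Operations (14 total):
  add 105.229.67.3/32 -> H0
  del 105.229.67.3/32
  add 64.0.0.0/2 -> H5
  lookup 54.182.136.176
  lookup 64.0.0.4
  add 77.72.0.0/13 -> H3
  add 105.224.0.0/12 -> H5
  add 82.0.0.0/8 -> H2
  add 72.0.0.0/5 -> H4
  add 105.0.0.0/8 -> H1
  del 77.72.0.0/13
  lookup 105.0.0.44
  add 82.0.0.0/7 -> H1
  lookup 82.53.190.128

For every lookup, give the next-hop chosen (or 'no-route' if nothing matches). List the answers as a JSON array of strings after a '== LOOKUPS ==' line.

Trace:
  add 105.229.67.3/32 -> H0 at depth 32
  del 105.229.67.3/32 (clear depth 32)
  add 64.0.0.0/2 -> H5 at depth 2
  lookup 54.182.136.176: bits 0 walk d0:-→d1:- -> no-route
  lookup 64.0.0.4: bits 01 walk d0:-→d1:-→d2:H5 -> H5
  add 77.72.0.0/13 -> H3 at depth 13
  add 105.224.0.0/12 -> H5 at depth 12
  add 82.0.0.0/8 -> H2 at depth 8
  add 72.0.0.0/5 -> H4 at depth 5
  add 105.0.0.0/8 -> H1 at depth 8
  del 77.72.0.0/13 (clear depth 13)
  lookup 105.0.0.44: bits 01101001 walk d0:-→d1:-→d2:H5→d3:-→d4:-→d5:-→d6:-→d7:-→d8:H1 -> H1
  add 82.0.0.0/7 -> H1 at depth 7
  lookup 82.53.190.128: bits 01010010 walk d0:-→d1:-→d2:H5→d3:-→d4:-→d5:-→d6:-→d7:H1→d8:H2 -> H2

== LOOKUPS ==
["no-route","H5","H1","H2"]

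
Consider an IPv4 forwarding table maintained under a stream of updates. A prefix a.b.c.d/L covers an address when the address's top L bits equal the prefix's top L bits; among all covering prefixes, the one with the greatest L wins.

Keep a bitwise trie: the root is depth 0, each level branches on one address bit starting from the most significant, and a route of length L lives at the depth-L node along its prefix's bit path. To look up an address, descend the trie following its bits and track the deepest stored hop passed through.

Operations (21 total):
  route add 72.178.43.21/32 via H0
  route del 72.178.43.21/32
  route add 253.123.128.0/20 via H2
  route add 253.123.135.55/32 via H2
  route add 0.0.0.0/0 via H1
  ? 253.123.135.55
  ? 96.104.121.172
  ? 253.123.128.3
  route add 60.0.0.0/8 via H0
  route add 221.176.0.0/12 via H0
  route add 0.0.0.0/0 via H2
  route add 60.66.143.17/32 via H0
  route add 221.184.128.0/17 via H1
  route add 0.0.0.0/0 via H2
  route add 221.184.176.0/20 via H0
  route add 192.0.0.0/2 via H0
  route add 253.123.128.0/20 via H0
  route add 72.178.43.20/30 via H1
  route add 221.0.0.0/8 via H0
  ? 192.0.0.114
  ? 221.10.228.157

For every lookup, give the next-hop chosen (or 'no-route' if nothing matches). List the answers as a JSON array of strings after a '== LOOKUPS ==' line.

Apply in order:
  add 72.178.43.21/32 -> H0 at depth 32
  del 72.178.43.21/32 (clear depth 32)
  add 253.123.128.0/20 -> H2 at depth 20
  add 253.123.135.55/32 -> H2 at depth 32
  add 0.0.0.0/0 -> H1 at depth 0
  Q 253.123.135.55: descend 11111101011110111000011100110111 ; hops seen [H1,H2,H2] ; pick H2
  Q 96.104.121.172: descend 01 ; hops seen [H1] ; pick H1
  Q 253.123.128.3: descend 111111010111101110000 ; hops seen [H1,H2] ; pick H2
  add 60.0.0.0/8 -> H0 at depth 8
  add 221.176.0.0/12 -> H0 at depth 12
  add 0.0.0.0/0 -> H2 at depth 0
  add 60.66.143.17/32 -> H0 at depth 32
  add 221.184.128.0/17 -> H1 at depth 17
  add 0.0.0.0/0 -> H2 at depth 0
  add 221.184.176.0/20 -> H0 at depth 20
  add 192.0.0.0/2 -> H0 at depth 2
  add 253.123.128.0/20 -> H0 at depth 20
  add 72.178.43.20/30 -> H1 at depth 30
  add 221.0.0.0/8 -> H0 at depth 8
  Q 192.0.0.114: descend 110 ; hops seen [H2,H0] ; pick H0
  Q 221.10.228.157: descend 11011101 ; hops seen [H2,H0,H0] ; pick H0

== LOOKUPS ==
["H2","H1","H2","H0","H0"]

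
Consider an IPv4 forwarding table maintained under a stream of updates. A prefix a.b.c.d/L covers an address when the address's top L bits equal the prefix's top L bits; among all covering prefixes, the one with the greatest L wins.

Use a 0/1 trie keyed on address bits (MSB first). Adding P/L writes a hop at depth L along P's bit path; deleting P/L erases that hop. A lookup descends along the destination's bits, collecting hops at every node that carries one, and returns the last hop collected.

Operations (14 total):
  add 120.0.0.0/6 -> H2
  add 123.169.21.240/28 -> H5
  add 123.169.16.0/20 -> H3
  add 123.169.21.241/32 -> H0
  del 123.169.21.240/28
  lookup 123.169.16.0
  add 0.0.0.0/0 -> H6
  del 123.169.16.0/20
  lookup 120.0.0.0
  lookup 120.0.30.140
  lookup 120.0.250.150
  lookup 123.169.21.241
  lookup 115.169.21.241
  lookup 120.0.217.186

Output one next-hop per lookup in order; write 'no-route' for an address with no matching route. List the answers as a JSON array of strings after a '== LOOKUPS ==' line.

Trace:
  add 120.0.0.0/6 -> H2 at depth 6
  add 123.169.21.240/28 -> H5 at depth 28
  add 123.169.16.0/20 -> H3 at depth 20
  add 123.169.21.241/32 -> H0 at depth 32
  - 123.169.21.240/28 clear@28
  ? 123.169.16.0  path d0:-→d1:-→d2:-→d3:-→d4:-→d5:-→d6:H2→d7:-→d8:-→d9:-→d10:-→d11:-→d12:-→d13:-→d14:-→d15:-→d16:-→d17:-→d18:-→d19:-→d20:H3→d21:-  best=H3
  add 0.0.0.0/0 -> H6 at depth 0
  - 123.169.16.0/20 clear@20
  ? 120.0.0.0  path d0:H6→d1:-→d2:-→d3:-→d4:-→d5:-→d6:H2  best=H2
  ? 120.0.30.140  path d0:H6→d1:-→d2:-→d3:-→d4:-→d5:-→d6:H2  best=H2
  ? 120.0.250.150  path d0:H6→d1:-→d2:-→d3:-→d4:-→d5:-→d6:H2  best=H2
  ? 123.169.21.241  path d0:H6→d1:-→d2:-→d3:-→d4:-→d5:-→d6:H2→d7:-→d8:-→d9:-→d10:-→d11:-→d12:-→d13:-→d14:-→d15:-→d16:-→d17:-→d18:-→d19:-→d20:-→d21:-→d22:-→d23:-→d24:-→d25:-→d26:-→d27:-→d28:-→d29:-→d30:-→d31:-→d32:H0  best=H0
  ? 115.169.21.241  path d0:H6→d1:-→d2:-→d3:-→d4:-  best=H6
  ? 120.0.217.186  path d0:H6→d1:-→d2:-→d3:-→d4:-→d5:-→d6:H2  best=H2

== LOOKUPS ==
["H3","H2","H2","H2","H0","H6","H2"]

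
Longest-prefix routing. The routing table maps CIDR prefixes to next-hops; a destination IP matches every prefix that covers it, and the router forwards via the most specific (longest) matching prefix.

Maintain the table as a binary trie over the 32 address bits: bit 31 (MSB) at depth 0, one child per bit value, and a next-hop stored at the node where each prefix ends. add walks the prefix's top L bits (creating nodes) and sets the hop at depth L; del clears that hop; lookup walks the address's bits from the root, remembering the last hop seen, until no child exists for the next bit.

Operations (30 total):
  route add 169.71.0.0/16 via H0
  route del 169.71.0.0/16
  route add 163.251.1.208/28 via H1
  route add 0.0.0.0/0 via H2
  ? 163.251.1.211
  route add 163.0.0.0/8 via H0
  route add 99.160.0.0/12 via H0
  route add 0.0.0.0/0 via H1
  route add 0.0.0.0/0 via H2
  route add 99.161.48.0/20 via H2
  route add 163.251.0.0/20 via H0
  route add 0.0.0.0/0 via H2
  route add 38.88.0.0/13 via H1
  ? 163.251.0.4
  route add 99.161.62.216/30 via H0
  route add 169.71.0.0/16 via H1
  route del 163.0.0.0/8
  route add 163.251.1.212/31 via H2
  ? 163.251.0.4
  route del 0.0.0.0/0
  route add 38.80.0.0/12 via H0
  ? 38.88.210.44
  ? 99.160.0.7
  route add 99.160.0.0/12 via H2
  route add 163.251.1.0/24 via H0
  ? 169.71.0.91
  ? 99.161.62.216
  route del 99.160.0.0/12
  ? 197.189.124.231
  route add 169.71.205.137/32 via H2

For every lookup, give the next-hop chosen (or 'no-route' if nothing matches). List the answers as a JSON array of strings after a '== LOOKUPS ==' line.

Process each operation:
  + 169.71.0.0/16 (H0) depth=16
  - 169.71.0.0/16 clear@16
  + 163.251.1.208/28 (H1) depth=28
  + 0.0.0.0/0 (H2) depth=0
  Q 163.251.1.211: descend 1010001111111011000000011101 ; hops seen [H2,H1] ; pick H1
  + 163.0.0.0/8 (H0) depth=8
  + 99.160.0.0/12 (H0) depth=12
  + 0.0.0.0/0 (H1) depth=0
  + 0.0.0.0/0 (H2) depth=0
  + 99.161.48.0/20 (H2) depth=20
  + 163.251.0.0/20 (H0) depth=20
  + 0.0.0.0/0 (H2) depth=0
  + 38.88.0.0/13 (H1) depth=13
  Q 163.251.0.4: descend 10100011111110110000000 ; hops seen [H2,H0,H0] ; pick H0
  + 99.161.62.216/30 (H0) depth=30
  + 169.71.0.0/16 (H1) depth=16
  - 163.0.0.0/8 clear@8
  + 163.251.1.212/31 (H2) depth=31
  Q 163.251.0.4: descend 10100011111110110000000 ; hops seen [H2,H0] ; pick H0
  - 0.0.0.0/0 clear@0
  + 38.80.0.0/12 (H0) depth=12
  Q 38.88.210.44: descend 0010011001011 ; hops seen [H0,H1] ; pick H1
  Q 99.160.0.7: descend 011000111010000 ; hops seen [H0] ; pick H0
  + 99.160.0.0/12 (H2) depth=12
  + 163.251.1.0/24 (H0) depth=24
  Q 169.71.0.91: descend 1010100101000111 ; hops seen [H1] ; pick H1
  Q 99.161.62.216: descend 011000111010000100111110110110 ; hops seen [H2,H2,H0] ; pick H0
  - 99.160.0.0/12 clear@12
  Q 197.189.124.231: descend 1 ; hops seen [∅] ; pick no-route
  + 169.71.205.137/32 (H2) depth=32

== LOOKUPS ==
["H1","H0","H0","H1","H0","H1","H0","no-route"]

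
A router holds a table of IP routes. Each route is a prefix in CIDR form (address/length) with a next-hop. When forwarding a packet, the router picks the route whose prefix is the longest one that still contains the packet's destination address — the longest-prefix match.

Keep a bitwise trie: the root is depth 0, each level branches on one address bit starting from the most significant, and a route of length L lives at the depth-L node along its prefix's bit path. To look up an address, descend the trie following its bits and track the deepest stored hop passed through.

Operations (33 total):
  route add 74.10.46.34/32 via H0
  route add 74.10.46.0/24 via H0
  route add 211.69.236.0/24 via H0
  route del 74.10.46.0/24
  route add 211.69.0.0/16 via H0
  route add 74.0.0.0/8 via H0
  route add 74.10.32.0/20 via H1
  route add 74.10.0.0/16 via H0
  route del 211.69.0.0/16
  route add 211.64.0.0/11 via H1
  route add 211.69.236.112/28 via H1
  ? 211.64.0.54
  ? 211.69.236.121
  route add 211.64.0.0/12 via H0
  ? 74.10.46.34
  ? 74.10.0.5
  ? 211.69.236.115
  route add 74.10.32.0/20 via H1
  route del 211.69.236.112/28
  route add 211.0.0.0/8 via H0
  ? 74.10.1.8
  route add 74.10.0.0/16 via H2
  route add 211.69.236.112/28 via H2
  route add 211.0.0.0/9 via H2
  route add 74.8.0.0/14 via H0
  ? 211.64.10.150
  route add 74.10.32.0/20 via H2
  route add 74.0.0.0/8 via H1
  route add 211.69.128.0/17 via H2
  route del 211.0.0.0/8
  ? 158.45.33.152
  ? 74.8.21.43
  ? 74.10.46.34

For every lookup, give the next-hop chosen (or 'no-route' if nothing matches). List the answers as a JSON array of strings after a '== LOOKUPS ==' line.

Trace:
  add 74.10.46.34/32 -> H0 at depth 32
  add 74.10.46.0/24 -> H0 at depth 24
  add 211.69.236.0/24 -> H0 at depth 24
  - 74.10.46.0/24 clear@24
  add 211.69.0.0/16 -> H0 at depth 16
  add 74.0.0.0/8 -> H0 at depth 8
  add 74.10.32.0/20 -> H1 at depth 20
  add 74.10.0.0/16 -> H0 at depth 16
  - 211.69.0.0/16 clear@16
  add 211.64.0.0/11 -> H1 at depth 11
  add 211.69.236.112/28 -> H1 at depth 28
  Q 211.64.0.54: descend 1101001101000 ; hops seen [H1] ; pick H1
  Q 211.69.236.121: descend 1101001101000101111011000111 ; hops seen [H1,H0,H1] ; pick H1
  add 211.64.0.0/12 -> H0 at depth 12
  Q 74.10.46.34: descend 01001010000010100010111000100010 ; hops seen [H0,H0,H1,H0] ; pick H0
  Q 74.10.0.5: descend 010010100000101000 ; hops seen [H0,H0] ; pick H0
  Q 211.69.236.115: descend 1101001101000101111011000111 ; hops seen [H1,H0,H0,H1] ; pick H1
  add 74.10.32.0/20 -> H1 at depth 20
  - 211.69.236.112/28 clear@28
  add 211.0.0.0/8 -> H0 at depth 8
  Q 74.10.1.8: descend 010010100000101000 ; hops seen [H0,H0] ; pick H0
  add 74.10.0.0/16 -> H2 at depth 16
  add 211.69.236.112/28 -> H2 at depth 28
  add 211.0.0.0/9 -> H2 at depth 9
  add 74.8.0.0/14 -> H0 at depth 14
  Q 211.64.10.150: descend 1101001101000 ; hops seen [H0,H2,H1,H0] ; pick H0
  add 74.10.32.0/20 -> H2 at depth 20
  add 74.0.0.0/8 -> H1 at depth 8
  add 211.69.128.0/17 -> H2 at depth 17
  - 211.0.0.0/8 clear@8
  Q 158.45.33.152: descend 1 ; hops seen [∅] ; pick no-route
  Q 74.8.21.43: descend 01001010000010 ; hops seen [H1,H0] ; pick H0
  Q 74.10.46.34: descend 01001010000010100010111000100010 ; hops seen [H1,H0,H2,H2,H0] ; pick H0

== LOOKUPS ==
["H1","H1","H0","H0","H1","H0","H0","no-route","H0","H0"]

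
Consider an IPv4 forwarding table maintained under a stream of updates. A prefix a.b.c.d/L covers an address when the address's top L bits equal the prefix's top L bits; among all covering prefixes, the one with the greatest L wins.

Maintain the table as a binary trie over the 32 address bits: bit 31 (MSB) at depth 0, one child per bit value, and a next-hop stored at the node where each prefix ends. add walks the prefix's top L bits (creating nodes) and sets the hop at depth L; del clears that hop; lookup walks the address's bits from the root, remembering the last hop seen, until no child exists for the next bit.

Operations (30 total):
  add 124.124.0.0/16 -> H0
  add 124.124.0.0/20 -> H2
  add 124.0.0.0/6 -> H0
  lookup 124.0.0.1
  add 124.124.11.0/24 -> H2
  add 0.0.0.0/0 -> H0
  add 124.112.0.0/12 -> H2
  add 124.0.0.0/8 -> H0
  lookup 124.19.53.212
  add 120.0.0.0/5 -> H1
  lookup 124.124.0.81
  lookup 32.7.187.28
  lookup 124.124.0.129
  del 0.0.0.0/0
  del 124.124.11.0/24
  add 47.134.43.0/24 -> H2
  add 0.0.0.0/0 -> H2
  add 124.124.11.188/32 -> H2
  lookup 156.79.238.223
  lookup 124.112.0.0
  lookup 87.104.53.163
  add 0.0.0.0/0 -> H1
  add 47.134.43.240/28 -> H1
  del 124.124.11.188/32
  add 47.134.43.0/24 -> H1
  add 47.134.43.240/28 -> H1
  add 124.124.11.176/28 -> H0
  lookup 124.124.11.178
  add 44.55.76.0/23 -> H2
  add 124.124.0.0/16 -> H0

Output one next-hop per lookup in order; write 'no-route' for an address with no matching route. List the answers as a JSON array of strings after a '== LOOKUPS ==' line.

Process each operation:
  + 124.124.0.0/16 (H0) depth=16
  + 124.124.0.0/20 (H2) depth=20
  + 124.0.0.0/6 (H0) depth=6
  Q 124.0.0.1: descend 011111000 ; hops seen [H0] ; pick H0
  + 124.124.11.0/24 (H2) depth=24
  + 0.0.0.0/0 (H0) depth=0
  + 124.112.0.0/12 (H2) depth=12
  + 124.0.0.0/8 (H0) depth=8
  Q 124.19.53.212: descend 011111000 ; hops seen [H0,H0,H0] ; pick H0
  + 120.0.0.0/5 (H1) depth=5
  Q 124.124.0.81: descend 01111100011111000000 ; hops seen [H0,H1,H0,H0,H2,H0,H2] ; pick H2
  Q 32.7.187.28: descend 0 ; hops seen [H0] ; pick H0
  Q 124.124.0.129: descend 01111100011111000000 ; hops seen [H0,H1,H0,H0,H2,H0,H2] ; pick H2
  - 0.0.0.0/0 clear@0
  - 124.124.11.0/24 clear@24
  + 47.134.43.0/24 (H2) depth=24
  + 0.0.0.0/0 (H2) depth=0
  + 124.124.11.188/32 (H2) depth=32
  Q 156.79.238.223: descend ε ; hops seen [H2] ; pick H2
  Q 124.112.0.0: descend 011111000111 ; hops seen [H2,H1,H0,H0,H2] ; pick H2
  Q 87.104.53.163: descend 01 ; hops seen [H2] ; pick H2
  + 0.0.0.0/0 (H1) depth=0
  + 47.134.43.240/28 (H1) depth=28
  - 124.124.11.188/32 clear@32
  + 47.134.43.0/24 (H1) depth=24
  + 47.134.43.240/28 (H1) depth=28
  + 124.124.11.176/28 (H0) depth=28
  Q 124.124.11.178: descend 0111110001111100000010111011 ; hops seen [H1,H1,H0,H0,H2,H0,H2,H0] ; pick H0
  + 44.55.76.0/23 (H2) depth=23
  + 124.124.0.0/16 (H0) depth=16

== LOOKUPS ==
["H0","H0","H2","H0","H2","H2","H2","H2","H0"]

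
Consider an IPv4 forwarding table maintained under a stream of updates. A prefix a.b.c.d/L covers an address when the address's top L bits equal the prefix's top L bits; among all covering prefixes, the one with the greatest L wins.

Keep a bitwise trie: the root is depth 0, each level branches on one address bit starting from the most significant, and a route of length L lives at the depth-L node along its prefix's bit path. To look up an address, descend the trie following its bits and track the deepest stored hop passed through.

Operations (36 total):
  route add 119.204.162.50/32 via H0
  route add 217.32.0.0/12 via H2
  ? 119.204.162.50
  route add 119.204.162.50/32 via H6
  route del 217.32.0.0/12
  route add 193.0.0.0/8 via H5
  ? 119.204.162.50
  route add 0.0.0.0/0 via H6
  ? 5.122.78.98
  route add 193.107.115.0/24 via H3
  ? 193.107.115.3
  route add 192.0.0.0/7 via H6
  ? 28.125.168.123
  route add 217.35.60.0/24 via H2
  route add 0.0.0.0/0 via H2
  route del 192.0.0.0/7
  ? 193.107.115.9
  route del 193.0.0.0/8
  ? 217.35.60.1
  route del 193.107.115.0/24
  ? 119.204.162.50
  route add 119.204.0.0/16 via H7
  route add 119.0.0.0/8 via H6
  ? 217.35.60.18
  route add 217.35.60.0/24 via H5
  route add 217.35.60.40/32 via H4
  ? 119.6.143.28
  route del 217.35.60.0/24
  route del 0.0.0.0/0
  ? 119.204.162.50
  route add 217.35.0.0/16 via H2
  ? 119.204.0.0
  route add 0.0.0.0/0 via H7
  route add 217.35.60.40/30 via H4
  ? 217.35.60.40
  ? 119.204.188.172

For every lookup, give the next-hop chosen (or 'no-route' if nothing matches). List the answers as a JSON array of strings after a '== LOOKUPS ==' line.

Apply in order:
  add 119.204.162.50/32 -> H0 at depth 32
  add 217.32.0.0/12 -> H2 at depth 12
  lookup 119.204.162.50: bits 01110111110011001010001000110010 walk d0:-→d1:-→d2:-→d3:-→d4:-→d5:-→d6:-→d7:-→d8:-→d9:-→d10:-→d11:-→d12:-→d13:-→d14:-→d15:-→d16:-→d17:-→d18:-→d19:-→d20:-→d21:-→d22:-→d23:-→d24:-→d25:-→d26:-→d27:-→d28:-→d29:-→d30:-→d31:-→d32:H0 -> H0
  add 119.204.162.50/32 -> H6 at depth 32
  - 217.32.0.0/12 clear@12
  add 193.0.0.0/8 -> H5 at depth 8
  lookup 119.204.162.50: bits 01110111110011001010001000110010 walk d0:-→d1:-→d2:-→d3:-→d4:-→d5:-→d6:-→d7:-→d8:-→d9:-→d10:-→d11:-→d12:-→d13:-→d14:-→d15:-→d16:-→d17:-→d18:-→d19:-→d20:-→d21:-→d22:-→d23:-→d24:-→d25:-→d26:-→d27:-→d28:-→d29:-→d30:-→d31:-→d32:H6 -> H6
  add 0.0.0.0/0 -> H6 at depth 0
  lookup 5.122.78.98: bits 0 walk d0:H6→d1:- -> H6
  add 193.107.115.0/24 -> H3 at depth 24
  lookup 193.107.115.3: bits 110000010110101101110011 walk d0:H6→d1:-→d2:-→d3:-→d4:-→d5:-→d6:-→d7:-→d8:H5→d9:-→d10:-→d11:-→d12:-→d13:-→d14:-→d15:-→d16:-→d17:-→d18:-→d19:-→d20:-→d21:-→d22:-→d23:-→d24:H3 -> H3
  add 192.0.0.0/7 -> H6 at depth 7
  lookup 28.125.168.123: bits 0 walk d0:H6→d1:- -> H6
  add 217.35.60.0/24 -> H2 at depth 24
  add 0.0.0.0/0 -> H2 at depth 0
  - 192.0.0.0/7 clear@7
  lookup 193.107.115.9: bits 110000010110101101110011 walk d0:H2→d1:-→d2:-→d3:-→d4:-→d5:-→d6:-→d7:-→d8:H5→d9:-→d10:-→d11:-→d12:-→d13:-→d14:-→d15:-→d16:-→d17:-→d18:-→d19:-→d20:-→d21:-→d22:-→d23:-→d24:H3 -> H3
  - 193.0.0.0/8 clear@8
  lookup 217.35.60.1: bits 110110010010001100111100 walk d0:H2→d1:-→d2:-→d3:-→d4:-→d5:-→d6:-→d7:-→d8:-→d9:-→d10:-→d11:-→d12:-→d13:-→d14:-→d15:-→d16:-→d17:-→d18:-→d19:-→d20:-→d21:-→d22:-→d23:-→d24:H2 -> H2
  - 193.107.115.0/24 clear@24
  lookup 119.204.162.50: bits 01110111110011001010001000110010 walk d0:H2→d1:-→d2:-→d3:-→d4:-→d5:-→d6:-→d7:-→d8:-→d9:-→d10:-→d11:-→d12:-→d13:-→d14:-→d15:-→d16:-→d17:-→d18:-→d19:-→d20:-→d21:-→d22:-→d23:-→d24:-→d25:-→d26:-→d27:-→d28:-→d29:-→d30:-→d31:-→d32:H6 -> H6
  add 119.204.0.0/16 -> H7 at depth 16
  add 119.0.0.0/8 -> H6 at depth 8
  lookup 217.35.60.18: bits 110110010010001100111100 walk d0:H2→d1:-→d2:-→d3:-→d4:-→d5:-→d6:-→d7:-→d8:-→d9:-→d10:-→d11:-→d12:-→d13:-→d14:-→d15:-→d16:-→d17:-→d18:-→d19:-→d20:-→d21:-→d22:-→d23:-→d24:H2 -> H2
  add 217.35.60.0/24 -> H5 at depth 24
  add 217.35.60.40/32 -> H4 at depth 32
  lookup 119.6.143.28: bits 01110111 walk d0:H2→d1:-→d2:-→d3:-→d4:-→d5:-→d6:-→d7:-→d8:H6 -> H6
  - 217.35.60.0/24 clear@24
  - 0.0.0.0/0 clear@0
  lookup 119.204.162.50: bits 01110111110011001010001000110010 walk d0:-→d1:-→d2:-→d3:-→d4:-→d5:-→d6:-→d7:-→d8:H6→d9:-→d10:-→d11:-→d12:-→d13:-→d14:-→d15:-→d16:H7→d17:-→d18:-→d19:-→d20:-→d21:-→d22:-→d23:-→d24:-→d25:-→d26:-→d27:-→d28:-→d29:-→d30:-→d31:-→d32:H6 -> H6
  add 217.35.0.0/16 -> H2 at depth 16
  lookup 119.204.0.0: bits 0111011111001100 walk d0:-→d1:-→d2:-→d3:-→d4:-→d5:-→d6:-→d7:-→d8:H6→d9:-→d10:-→d11:-→d12:-→d13:-→d14:-→d15:-→d16:H7 -> H7
  add 0.0.0.0/0 -> H7 at depth 0
  add 217.35.60.40/30 -> H4 at depth 30
  lookup 217.35.60.40: bits 11011001001000110011110000101000 walk d0:H7→d1:-→d2:-→d3:-→d4:-→d5:-→d6:-→d7:-→d8:-→d9:-→d10:-→d11:-→d12:-→d13:-→d14:-→d15:-→d16:H2→d17:-→d18:-→d19:-→d20:-→d21:-→d22:-→d23:-→d24:-→d25:-→d26:-→d27:-→d28:-→d29:-→d30:H4→d31:-→d32:H4 -> H4
  lookup 119.204.188.172: bits 0111011111001100101 walk d0:H7→d1:-→d2:-→d3:-→d4:-→d5:-→d6:-→d7:-→d8:H6→d9:-→d10:-→d11:-→d12:-→d13:-→d14:-→d15:-→d16:H7→d17:-→d18:-→d19:- -> H7

== LOOKUPS ==
["H0","H6","H6","H3","H6","H3","H2","H6","H2","H6","H6","H7","H4","H7"]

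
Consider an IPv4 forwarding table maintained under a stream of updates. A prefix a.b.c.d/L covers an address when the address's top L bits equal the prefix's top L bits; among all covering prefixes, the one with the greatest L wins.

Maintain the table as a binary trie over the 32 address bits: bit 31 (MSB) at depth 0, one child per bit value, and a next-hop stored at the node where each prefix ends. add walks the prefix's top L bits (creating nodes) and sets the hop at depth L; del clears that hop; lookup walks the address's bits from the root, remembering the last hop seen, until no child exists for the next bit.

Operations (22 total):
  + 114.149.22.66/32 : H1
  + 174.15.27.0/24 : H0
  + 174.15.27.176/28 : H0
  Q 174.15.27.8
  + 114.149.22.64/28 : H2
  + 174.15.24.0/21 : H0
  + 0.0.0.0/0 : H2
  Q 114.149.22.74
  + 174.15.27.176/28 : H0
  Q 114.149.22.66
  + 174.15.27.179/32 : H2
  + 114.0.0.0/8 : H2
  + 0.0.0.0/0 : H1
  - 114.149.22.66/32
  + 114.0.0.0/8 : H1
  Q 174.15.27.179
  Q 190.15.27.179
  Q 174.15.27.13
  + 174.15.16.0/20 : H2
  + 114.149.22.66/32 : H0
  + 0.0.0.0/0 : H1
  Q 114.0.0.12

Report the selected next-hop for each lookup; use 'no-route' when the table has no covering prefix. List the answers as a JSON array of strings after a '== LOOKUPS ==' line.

Trace:
  + 114.149.22.66/32 (H1) depth=32
  + 174.15.27.0/24 (H0) depth=24
  + 174.15.27.176/28 (H0) depth=28
  lookup 174.15.27.8: bits 101011100000111100011011 walk d0:-→d1:-→d2:-→d3:-→d4:-→d5:-→d6:-→d7:-→d8:-→d9:-→d10:-→d11:-→d12:-→d13:-→d14:-→d15:-→d16:-→d17:-→d18:-→d19:-→d20:-→d21:-→d22:-→d23:-→d24:H0 -> H0
  + 114.149.22.64/28 (H2) depth=28
  + 174.15.24.0/21 (H0) depth=21
  + 0.0.0.0/0 (H2) depth=0
  lookup 114.149.22.74: bits 0111001010010101000101100100 walk d0:H2→d1:-→d2:-→d3:-→d4:-→d5:-→d6:-→d7:-→d8:-→d9:-→d10:-→d11:-→d12:-→d13:-→d14:-→d15:-→d16:-→d17:-→d18:-→d19:-→d20:-→d21:-→d22:-→d23:-→d24:-→d25:-→d26:-→d27:-→d28:H2 -> H2
  + 174.15.27.176/28 (H0) depth=28
  lookup 114.149.22.66: bits 01110010100101010001011001000010 walk d0:H2→d1:-→d2:-→d3:-→d4:-→d5:-→d6:-→d7:-→d8:-→d9:-→d10:-→d11:-→d12:-→d13:-→d14:-→d15:-→d16:-→d17:-→d18:-→d19:-→d20:-→d21:-→d22:-→d23:-→d24:-→d25:-→d26:-→d27:-→d28:H2→d29:-→d30:-→d31:-→d32:H1 -> H1
  + 174.15.27.179/32 (H2) depth=32
  + 114.0.0.0/8 (H2) depth=8
  + 0.0.0.0/0 (H1) depth=0
  - 114.149.22.66/32 clear@32
  + 114.0.0.0/8 (H1) depth=8
  lookup 174.15.27.179: bits 10101110000011110001101110110011 walk d0:H1→d1:-→d2:-→d3:-→d4:-→d5:-→d6:-→d7:-→d8:-→d9:-→d10:-→d11:-→d12:-→d13:-→d14:-→d15:-→d16:-→d17:-→d18:-→d19:-→d20:-→d21:H0→d22:-→d23:-→d24:H0→d25:-→d26:-→d27:-→d28:H0→d29:-→d30:-→d31:-→d32:H2 -> H2
  lookup 190.15.27.179: bits 101 walk d0:H1→d1:-→d2:-→d3:- -> H1
  lookup 174.15.27.13: bits 101011100000111100011011 walk d0:H1→d1:-→d2:-→d3:-→d4:-→d5:-→d6:-→d7:-→d8:-→d9:-→d10:-→d11:-→d12:-→d13:-→d14:-→d15:-→d16:-→d17:-→d18:-→d19:-→d20:-→d21:H0→d22:-→d23:-→d24:H0 -> H0
  + 174.15.16.0/20 (H2) depth=20
  + 114.149.22.66/32 (H0) depth=32
  + 0.0.0.0/0 (H1) depth=0
  lookup 114.0.0.12: bits 01110010 walk d0:H1→d1:-→d2:-→d3:-→d4:-→d5:-→d6:-→d7:-→d8:H1 -> H1

== LOOKUPS ==
["H0","H2","H1","H2","H1","H0","H1"]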